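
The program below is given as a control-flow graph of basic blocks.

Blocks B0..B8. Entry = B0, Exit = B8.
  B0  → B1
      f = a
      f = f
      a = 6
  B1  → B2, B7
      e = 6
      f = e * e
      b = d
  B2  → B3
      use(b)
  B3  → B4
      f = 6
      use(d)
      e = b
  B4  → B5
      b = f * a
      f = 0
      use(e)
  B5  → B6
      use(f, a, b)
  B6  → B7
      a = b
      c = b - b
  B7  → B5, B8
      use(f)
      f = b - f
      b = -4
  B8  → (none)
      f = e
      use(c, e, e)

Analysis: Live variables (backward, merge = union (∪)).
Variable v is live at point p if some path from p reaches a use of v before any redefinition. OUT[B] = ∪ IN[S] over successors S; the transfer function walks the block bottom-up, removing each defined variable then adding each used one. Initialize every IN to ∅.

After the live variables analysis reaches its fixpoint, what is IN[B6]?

Per-block solution:
  B0:   IN={a, c, d}   OUT={a, c, d}
  B1:   IN={a, c, d}   OUT={a, b, c, d, e, f}
  B2:   IN={a, b, d}   OUT={a, b, d}
  B3:   IN={a, b, d}   OUT={a, e, f}
  B4:   IN={a, e, f}   OUT={a, b, e, f}
  B5:   IN={a, b, e, f}   OUT={b, e, f}
  B6:   IN={b, e, f}   OUT={a, b, c, e, f}
  B7:   IN={a, b, c, e, f}   OUT={a, b, c, e, f}
  B8:   IN={c, e}   OUT={}

Merge at B6: OUT[B6] = IN[B7] = {a, b, c, e, f}
Applying B6's transfer function to that OUT value gives IN[B6] (row B6 above).

Answer: {b, e, f}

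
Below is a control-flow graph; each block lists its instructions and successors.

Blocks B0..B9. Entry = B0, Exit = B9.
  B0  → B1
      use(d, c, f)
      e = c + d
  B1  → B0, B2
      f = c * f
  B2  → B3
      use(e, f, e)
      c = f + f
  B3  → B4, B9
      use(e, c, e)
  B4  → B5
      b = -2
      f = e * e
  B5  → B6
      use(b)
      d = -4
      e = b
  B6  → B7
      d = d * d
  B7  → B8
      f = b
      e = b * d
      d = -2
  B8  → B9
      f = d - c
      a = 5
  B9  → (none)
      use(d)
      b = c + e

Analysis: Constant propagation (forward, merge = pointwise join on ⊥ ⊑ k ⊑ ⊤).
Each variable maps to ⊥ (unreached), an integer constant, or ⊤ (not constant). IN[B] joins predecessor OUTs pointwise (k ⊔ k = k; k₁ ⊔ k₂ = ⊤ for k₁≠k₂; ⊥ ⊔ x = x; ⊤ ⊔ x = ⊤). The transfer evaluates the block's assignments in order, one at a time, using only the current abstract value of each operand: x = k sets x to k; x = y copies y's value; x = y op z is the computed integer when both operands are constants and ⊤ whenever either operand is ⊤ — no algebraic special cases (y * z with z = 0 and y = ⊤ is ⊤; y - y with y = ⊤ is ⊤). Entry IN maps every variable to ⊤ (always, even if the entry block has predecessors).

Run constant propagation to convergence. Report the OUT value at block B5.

Answer: {a: ⊤, b: -2, c: ⊤, d: -4, e: -2, f: ⊤}

Derivation:
Converged values:
  B0: | IN=(all ⊤) | OUT=(all ⊤)
  B1: | IN=(all ⊤) | OUT=(all ⊤)
  B2: | IN=(all ⊤) | OUT=(all ⊤)
  B3: | IN=(all ⊤) | OUT=(all ⊤)
  B4: | IN=(all ⊤) | OUT={b:-2; rest ⊤}
  B5: | IN={b:-2; rest ⊤} | OUT={b:-2, d:-4, e:-2; rest ⊤}
  B6: | IN={b:-2, d:-4, e:-2; rest ⊤} | OUT={b:-2, d:16, e:-2; rest ⊤}
  B7: | IN={b:-2, d:16, e:-2; rest ⊤} | OUT={b:-2, d:-2, e:-32, f:-2; rest ⊤}
  B8: | IN={b:-2, d:-2, e:-32, f:-2; rest ⊤} | OUT={a:5, b:-2, d:-2, e:-32; rest ⊤}
  B9: | IN=(all ⊤) | OUT=(all ⊤)

Merge at B5: IN[B5] = OUT[B4] = {a: ⊤, b: -2, c: ⊤, d: ⊤, e: ⊤, f: ⊤}
Applying B5's transfer function to that IN value gives OUT[B5] (row B5 above).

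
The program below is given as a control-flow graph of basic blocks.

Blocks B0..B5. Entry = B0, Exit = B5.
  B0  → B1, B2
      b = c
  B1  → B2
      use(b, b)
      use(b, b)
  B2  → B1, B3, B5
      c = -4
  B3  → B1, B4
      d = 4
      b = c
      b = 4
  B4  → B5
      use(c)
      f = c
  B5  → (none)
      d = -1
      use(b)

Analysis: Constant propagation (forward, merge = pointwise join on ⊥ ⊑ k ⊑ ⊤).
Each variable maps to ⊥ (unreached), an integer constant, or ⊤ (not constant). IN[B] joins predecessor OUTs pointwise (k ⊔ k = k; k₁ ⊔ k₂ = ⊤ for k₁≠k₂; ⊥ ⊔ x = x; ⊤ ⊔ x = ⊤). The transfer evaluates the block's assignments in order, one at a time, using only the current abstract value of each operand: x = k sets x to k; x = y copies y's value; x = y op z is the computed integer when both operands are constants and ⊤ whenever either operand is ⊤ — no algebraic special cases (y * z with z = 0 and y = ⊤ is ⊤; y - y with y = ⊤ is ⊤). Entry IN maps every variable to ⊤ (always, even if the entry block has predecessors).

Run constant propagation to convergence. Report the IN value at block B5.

Answer: {a: ⊤, b: ⊤, c: -4, d: ⊤, e: ⊤, f: ⊤}

Trace:
Converged values:
  B0: | IN=(all ⊤) | OUT=(all ⊤)
  B1: | IN=(all ⊤) | OUT=(all ⊤)
  B2: | IN=(all ⊤) | OUT={c:-4; rest ⊤}
  B3: | IN={c:-4; rest ⊤} | OUT={b:4, c:-4, d:4; rest ⊤}
  B4: | IN={b:4, c:-4, d:4; rest ⊤} | OUT={b:4, c:-4, d:4, f:-4; rest ⊤}
  B5: | IN={c:-4; rest ⊤} | OUT={c:-4, d:-1; rest ⊤}

Merge at B5: IN[B5] = OUT[B2] ⊔ OUT[B4] = {a: ⊤, b: ⊤, c: -4, d: ⊤, e: ⊤, f: ⊤}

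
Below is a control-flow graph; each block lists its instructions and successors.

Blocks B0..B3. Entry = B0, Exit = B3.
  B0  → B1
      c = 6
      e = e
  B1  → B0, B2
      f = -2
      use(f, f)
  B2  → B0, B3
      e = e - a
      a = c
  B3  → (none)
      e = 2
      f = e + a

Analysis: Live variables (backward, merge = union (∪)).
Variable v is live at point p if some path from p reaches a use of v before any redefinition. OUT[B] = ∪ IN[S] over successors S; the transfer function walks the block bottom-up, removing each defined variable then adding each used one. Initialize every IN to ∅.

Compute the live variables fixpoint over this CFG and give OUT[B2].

Answer: {a, e}

Trace:
Per-block solution:
  B0:   IN={a, e}   OUT={a, c, e}
  B1:   IN={a, c, e}   OUT={a, c, e}
  B2:   IN={a, c, e}   OUT={a, e}
  B3:   IN={a}   OUT={}

Merge at B2: OUT[B2] = IN[B0] ⊔ IN[B3] = {a, e}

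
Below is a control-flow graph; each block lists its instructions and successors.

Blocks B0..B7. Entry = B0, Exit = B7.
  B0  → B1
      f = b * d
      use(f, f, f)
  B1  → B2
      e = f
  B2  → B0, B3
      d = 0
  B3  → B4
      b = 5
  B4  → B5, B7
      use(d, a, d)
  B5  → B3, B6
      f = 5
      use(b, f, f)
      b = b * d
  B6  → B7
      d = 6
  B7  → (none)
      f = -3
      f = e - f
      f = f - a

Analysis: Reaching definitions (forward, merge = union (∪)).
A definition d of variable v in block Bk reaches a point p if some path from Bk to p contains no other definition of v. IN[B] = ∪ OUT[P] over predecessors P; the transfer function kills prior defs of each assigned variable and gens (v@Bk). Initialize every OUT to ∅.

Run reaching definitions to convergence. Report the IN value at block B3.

Per-block solution:
  B0:   IN={d@B2, e@B1, f@B0}   OUT={d@B2, e@B1, f@B0}
  B1:   IN={d@B2, e@B1, f@B0}   OUT={d@B2, e@B1, f@B0}
  B2:   IN={d@B2, e@B1, f@B0}   OUT={d@B2, e@B1, f@B0}
  B3:   IN={b@B5, d@B2, e@B1, f@B0, f@B5}   OUT={b@B3, d@B2, e@B1, f@B0, f@B5}
  B4:   IN={b@B3, d@B2, e@B1, f@B0, f@B5}   OUT={b@B3, d@B2, e@B1, f@B0, f@B5}
  B5:   IN={b@B3, d@B2, e@B1, f@B0, f@B5}   OUT={b@B5, d@B2, e@B1, f@B5}
  B6:   IN={b@B5, d@B2, e@B1, f@B5}   OUT={b@B5, d@B6, e@B1, f@B5}
  B7:   IN={b@B3, b@B5, d@B2, d@B6, e@B1, f@B0, f@B5}   OUT={b@B3, b@B5, d@B2, d@B6, e@B1, f@B7}

Merge at B3: IN[B3] = OUT[B2] ⊔ OUT[B5] = {b@B5, d@B2, e@B1, f@B0, f@B5}

Answer: {b@B5, d@B2, e@B1, f@B0, f@B5}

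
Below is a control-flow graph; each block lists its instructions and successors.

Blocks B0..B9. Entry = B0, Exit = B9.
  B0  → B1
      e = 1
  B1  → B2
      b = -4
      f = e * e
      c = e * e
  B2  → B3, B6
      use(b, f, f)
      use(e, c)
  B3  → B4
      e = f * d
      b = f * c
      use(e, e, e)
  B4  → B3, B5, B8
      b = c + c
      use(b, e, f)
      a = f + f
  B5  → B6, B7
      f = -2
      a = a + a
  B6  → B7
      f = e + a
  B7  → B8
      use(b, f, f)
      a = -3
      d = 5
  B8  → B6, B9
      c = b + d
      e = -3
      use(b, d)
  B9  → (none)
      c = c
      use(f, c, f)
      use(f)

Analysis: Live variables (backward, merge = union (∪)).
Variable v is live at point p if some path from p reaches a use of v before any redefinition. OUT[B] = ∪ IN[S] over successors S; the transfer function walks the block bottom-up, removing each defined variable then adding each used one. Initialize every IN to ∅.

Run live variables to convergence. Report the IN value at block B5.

Fixpoint table:
  B0:  IN={a, d}  OUT={a, d, e}
  B1:  IN={a, d, e}  OUT={a, b, c, d, e, f}
  B2:  IN={a, b, c, d, e, f}  OUT={a, b, c, d, e, f}
  B3:  IN={c, d, f}  OUT={c, d, e, f}
  B4:  IN={c, d, e, f}  OUT={a, b, c, d, e, f}
  B5:  IN={a, b, e}  OUT={a, b, e, f}
  B6:  IN={a, b, e}  OUT={b, f}
  B7:  IN={b, f}  OUT={a, b, d, f}
  B8:  IN={a, b, d, f}  OUT={a, b, c, e, f}
  B9:  IN={c, f}  OUT={}

Merge at B5: OUT[B5] = IN[B6] ⊔ IN[B7] = {a, b, e, f}
Applying B5's transfer function to that OUT value gives IN[B5] (row B5 above).

Answer: {a, b, e}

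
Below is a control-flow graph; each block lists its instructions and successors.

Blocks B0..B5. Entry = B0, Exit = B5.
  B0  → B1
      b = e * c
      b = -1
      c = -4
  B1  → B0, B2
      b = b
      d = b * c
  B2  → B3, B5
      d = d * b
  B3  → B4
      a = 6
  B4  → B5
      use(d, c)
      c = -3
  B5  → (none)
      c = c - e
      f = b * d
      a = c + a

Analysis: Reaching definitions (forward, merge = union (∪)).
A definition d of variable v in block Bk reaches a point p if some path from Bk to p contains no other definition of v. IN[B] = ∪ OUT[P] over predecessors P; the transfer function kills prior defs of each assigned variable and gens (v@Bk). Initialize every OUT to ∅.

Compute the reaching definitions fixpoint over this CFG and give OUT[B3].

Answer: {a@B3, b@B1, c@B0, d@B2}

Trace:
Per-block solution:
  B0:   IN={b@B1, c@B0, d@B1}   OUT={b@B0, c@B0, d@B1}
  B1:   IN={b@B0, c@B0, d@B1}   OUT={b@B1, c@B0, d@B1}
  B2:   IN={b@B1, c@B0, d@B1}   OUT={b@B1, c@B0, d@B2}
  B3:   IN={b@B1, c@B0, d@B2}   OUT={a@B3, b@B1, c@B0, d@B2}
  B4:   IN={a@B3, b@B1, c@B0, d@B2}   OUT={a@B3, b@B1, c@B4, d@B2}
  B5:   IN={a@B3, b@B1, c@B0, c@B4, d@B2}   OUT={a@B5, b@B1, c@B5, d@B2, f@B5}

Merge at B3: IN[B3] = OUT[B2] = {b@B1, c@B0, d@B2}
Applying B3's transfer function to that IN value gives OUT[B3] (row B3 above).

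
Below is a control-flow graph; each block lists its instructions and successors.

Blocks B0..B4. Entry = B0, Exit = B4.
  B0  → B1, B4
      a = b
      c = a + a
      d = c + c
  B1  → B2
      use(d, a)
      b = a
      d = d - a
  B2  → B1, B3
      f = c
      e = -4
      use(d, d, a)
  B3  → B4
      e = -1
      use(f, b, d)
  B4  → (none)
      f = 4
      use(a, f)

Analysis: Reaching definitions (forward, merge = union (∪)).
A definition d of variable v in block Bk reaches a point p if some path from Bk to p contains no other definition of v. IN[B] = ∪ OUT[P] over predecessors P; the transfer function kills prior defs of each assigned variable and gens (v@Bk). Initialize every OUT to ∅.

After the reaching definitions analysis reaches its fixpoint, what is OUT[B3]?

Answer: {a@B0, b@B1, c@B0, d@B1, e@B3, f@B2}

Trace:
Per-block solution:
  B0: | IN={} | OUT={a@B0, c@B0, d@B0}
  B1: | IN={a@B0, b@B1, c@B0, d@B0, d@B1, e@B2, f@B2} | OUT={a@B0, b@B1, c@B0, d@B1, e@B2, f@B2}
  B2: | IN={a@B0, b@B1, c@B0, d@B1, e@B2, f@B2} | OUT={a@B0, b@B1, c@B0, d@B1, e@B2, f@B2}
  B3: | IN={a@B0, b@B1, c@B0, d@B1, e@B2, f@B2} | OUT={a@B0, b@B1, c@B0, d@B1, e@B3, f@B2}
  B4: | IN={a@B0, b@B1, c@B0, d@B0, d@B1, e@B3, f@B2} | OUT={a@B0, b@B1, c@B0, d@B0, d@B1, e@B3, f@B4}

Merge at B3: IN[B3] = OUT[B2] = {a@B0, b@B1, c@B0, d@B1, e@B2, f@B2}
Applying B3's transfer function to that IN value gives OUT[B3] (row B3 above).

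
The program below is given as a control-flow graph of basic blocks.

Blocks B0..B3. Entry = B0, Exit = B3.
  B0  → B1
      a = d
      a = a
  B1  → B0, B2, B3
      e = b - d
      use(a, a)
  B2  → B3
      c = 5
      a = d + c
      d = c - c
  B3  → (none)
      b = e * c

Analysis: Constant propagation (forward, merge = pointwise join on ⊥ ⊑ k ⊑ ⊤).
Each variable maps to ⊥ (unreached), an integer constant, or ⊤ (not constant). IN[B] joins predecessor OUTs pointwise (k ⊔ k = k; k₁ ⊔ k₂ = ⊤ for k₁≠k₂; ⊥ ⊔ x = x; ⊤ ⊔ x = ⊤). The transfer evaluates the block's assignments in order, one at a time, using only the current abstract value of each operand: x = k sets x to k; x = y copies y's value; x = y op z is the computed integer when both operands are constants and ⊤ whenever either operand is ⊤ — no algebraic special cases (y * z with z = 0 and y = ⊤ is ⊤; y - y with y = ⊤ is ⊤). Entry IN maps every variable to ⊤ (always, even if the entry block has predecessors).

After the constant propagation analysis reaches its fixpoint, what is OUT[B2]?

Answer: {a: ⊤, b: ⊤, c: 5, d: 0, e: ⊤, f: ⊤}

Derivation:
Fixpoint table:
  B0: | IN=(all ⊤) | OUT=(all ⊤)
  B1: | IN=(all ⊤) | OUT=(all ⊤)
  B2: | IN=(all ⊤) | OUT={c:5, d:0; rest ⊤}
  B3: | IN=(all ⊤) | OUT=(all ⊤)

Merge at B2: IN[B2] = OUT[B1] = {a: ⊤, b: ⊤, c: ⊤, d: ⊤, e: ⊤, f: ⊤}
Applying B2's transfer function to that IN value gives OUT[B2] (row B2 above).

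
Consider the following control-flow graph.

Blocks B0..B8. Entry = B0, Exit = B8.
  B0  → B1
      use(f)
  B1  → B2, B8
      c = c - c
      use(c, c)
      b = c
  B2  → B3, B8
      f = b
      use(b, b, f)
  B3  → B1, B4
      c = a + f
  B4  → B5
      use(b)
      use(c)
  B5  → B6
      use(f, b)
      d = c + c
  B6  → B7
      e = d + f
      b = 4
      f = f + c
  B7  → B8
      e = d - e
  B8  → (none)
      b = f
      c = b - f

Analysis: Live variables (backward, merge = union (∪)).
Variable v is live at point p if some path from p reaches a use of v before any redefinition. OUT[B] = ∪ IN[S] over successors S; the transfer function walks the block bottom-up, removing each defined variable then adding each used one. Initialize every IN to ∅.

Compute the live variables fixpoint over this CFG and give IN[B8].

Answer: {f}

Working:
Fixpoint table:
  B0:  IN={a, c, f}  OUT={a, c, f}
  B1:  IN={a, c, f}  OUT={a, b, f}
  B2:  IN={a, b}  OUT={a, b, f}
  B3:  IN={a, b, f}  OUT={a, b, c, f}
  B4:  IN={b, c, f}  OUT={b, c, f}
  B5:  IN={b, c, f}  OUT={c, d, f}
  B6:  IN={c, d, f}  OUT={d, e, f}
  B7:  IN={d, e, f}  OUT={f}
  B8:  IN={f}  OUT={}

B8 is the boundary node: OUT[B8] = {}
Applying B8's transfer function to that OUT value gives IN[B8] (row B8 above).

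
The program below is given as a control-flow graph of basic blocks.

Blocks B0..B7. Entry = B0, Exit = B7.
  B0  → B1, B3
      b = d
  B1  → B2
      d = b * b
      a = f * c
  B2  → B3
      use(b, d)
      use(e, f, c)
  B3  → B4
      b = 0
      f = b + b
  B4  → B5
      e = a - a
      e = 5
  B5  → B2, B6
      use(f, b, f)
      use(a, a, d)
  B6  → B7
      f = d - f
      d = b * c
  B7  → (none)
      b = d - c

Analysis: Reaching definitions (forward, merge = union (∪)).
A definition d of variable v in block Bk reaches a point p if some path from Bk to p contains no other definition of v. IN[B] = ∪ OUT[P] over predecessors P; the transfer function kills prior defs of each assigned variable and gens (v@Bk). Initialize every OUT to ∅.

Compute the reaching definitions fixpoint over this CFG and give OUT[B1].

Converged values:
  B0: | IN={} | OUT={b@B0}
  B1: | IN={b@B0} | OUT={a@B1, b@B0, d@B1}
  B2: | IN={a@B1, b@B0, b@B3, d@B1, e@B4, f@B3} | OUT={a@B1, b@B0, b@B3, d@B1, e@B4, f@B3}
  B3: | IN={a@B1, b@B0, b@B3, d@B1, e@B4, f@B3} | OUT={a@B1, b@B3, d@B1, e@B4, f@B3}
  B4: | IN={a@B1, b@B3, d@B1, e@B4, f@B3} | OUT={a@B1, b@B3, d@B1, e@B4, f@B3}
  B5: | IN={a@B1, b@B3, d@B1, e@B4, f@B3} | OUT={a@B1, b@B3, d@B1, e@B4, f@B3}
  B6: | IN={a@B1, b@B3, d@B1, e@B4, f@B3} | OUT={a@B1, b@B3, d@B6, e@B4, f@B6}
  B7: | IN={a@B1, b@B3, d@B6, e@B4, f@B6} | OUT={a@B1, b@B7, d@B6, e@B4, f@B6}

Merge at B1: IN[B1] = OUT[B0] = {b@B0}
Applying B1's transfer function to that IN value gives OUT[B1] (row B1 above).

Answer: {a@B1, b@B0, d@B1}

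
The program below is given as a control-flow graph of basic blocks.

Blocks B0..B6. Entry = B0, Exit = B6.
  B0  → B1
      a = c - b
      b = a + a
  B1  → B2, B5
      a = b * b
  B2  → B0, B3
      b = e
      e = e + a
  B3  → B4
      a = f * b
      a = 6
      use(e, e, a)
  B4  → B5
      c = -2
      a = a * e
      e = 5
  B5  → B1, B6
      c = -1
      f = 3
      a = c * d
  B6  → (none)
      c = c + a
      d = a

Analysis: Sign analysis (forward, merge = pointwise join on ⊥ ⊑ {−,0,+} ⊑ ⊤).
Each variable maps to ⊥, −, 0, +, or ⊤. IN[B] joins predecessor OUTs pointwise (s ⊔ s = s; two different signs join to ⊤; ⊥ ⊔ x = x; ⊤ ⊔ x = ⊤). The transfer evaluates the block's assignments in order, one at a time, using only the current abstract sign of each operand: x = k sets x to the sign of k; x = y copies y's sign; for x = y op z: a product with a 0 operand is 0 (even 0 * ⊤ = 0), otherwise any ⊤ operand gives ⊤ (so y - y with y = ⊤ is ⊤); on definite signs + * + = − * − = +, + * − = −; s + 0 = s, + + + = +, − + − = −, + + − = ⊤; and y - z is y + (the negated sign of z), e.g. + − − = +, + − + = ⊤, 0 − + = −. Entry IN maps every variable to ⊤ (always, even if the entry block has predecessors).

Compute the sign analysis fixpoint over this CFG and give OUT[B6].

Fixpoint table:
  B0: | IN=(all ⊤) | OUT=(all ⊤)
  B1: | IN=(all ⊤) | OUT=(all ⊤)
  B2: | IN=(all ⊤) | OUT=(all ⊤)
  B3: | IN=(all ⊤) | OUT={a:+; rest ⊤}
  B4: | IN={a:+; rest ⊤} | OUT={c:-, e:+; rest ⊤}
  B5: | IN=(all ⊤) | OUT={c:-, f:+; rest ⊤}
  B6: | IN={c:-, f:+; rest ⊤} | OUT={f:+; rest ⊤}

Merge at B6: IN[B6] = OUT[B5] = {a: ⊤, b: ⊤, c: -, d: ⊤, e: ⊤, f: +}
Applying B6's transfer function to that IN value gives OUT[B6] (row B6 above).

Answer: {a: ⊤, b: ⊤, c: ⊤, d: ⊤, e: ⊤, f: +}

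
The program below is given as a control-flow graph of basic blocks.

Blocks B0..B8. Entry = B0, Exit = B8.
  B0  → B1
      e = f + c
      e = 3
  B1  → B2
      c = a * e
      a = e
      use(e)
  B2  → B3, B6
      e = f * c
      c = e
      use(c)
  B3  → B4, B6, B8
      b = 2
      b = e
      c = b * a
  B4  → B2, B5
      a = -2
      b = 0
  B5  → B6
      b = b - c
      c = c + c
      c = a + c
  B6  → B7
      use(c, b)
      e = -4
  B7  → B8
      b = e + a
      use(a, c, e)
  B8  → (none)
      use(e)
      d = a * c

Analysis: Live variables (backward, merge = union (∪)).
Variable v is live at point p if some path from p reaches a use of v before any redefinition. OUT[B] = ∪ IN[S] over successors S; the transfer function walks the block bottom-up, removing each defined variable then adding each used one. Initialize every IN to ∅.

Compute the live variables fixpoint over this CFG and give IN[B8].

Per-block solution:
  B0: | IN={a, b, c, f} | OUT={a, b, e, f}
  B1: | IN={a, b, e, f} | OUT={a, b, c, f}
  B2: | IN={a, b, c, f} | OUT={a, b, c, e, f}
  B3: | IN={a, e, f} | OUT={a, b, c, e, f}
  B4: | IN={c, f} | OUT={a, b, c, f}
  B5: | IN={a, b, c} | OUT={a, b, c}
  B6: | IN={a, b, c} | OUT={a, c, e}
  B7: | IN={a, c, e} | OUT={a, c, e}
  B8: | IN={a, c, e} | OUT={}

B8 is the boundary node: OUT[B8] = {}
Applying B8's transfer function to that OUT value gives IN[B8] (row B8 above).

Answer: {a, c, e}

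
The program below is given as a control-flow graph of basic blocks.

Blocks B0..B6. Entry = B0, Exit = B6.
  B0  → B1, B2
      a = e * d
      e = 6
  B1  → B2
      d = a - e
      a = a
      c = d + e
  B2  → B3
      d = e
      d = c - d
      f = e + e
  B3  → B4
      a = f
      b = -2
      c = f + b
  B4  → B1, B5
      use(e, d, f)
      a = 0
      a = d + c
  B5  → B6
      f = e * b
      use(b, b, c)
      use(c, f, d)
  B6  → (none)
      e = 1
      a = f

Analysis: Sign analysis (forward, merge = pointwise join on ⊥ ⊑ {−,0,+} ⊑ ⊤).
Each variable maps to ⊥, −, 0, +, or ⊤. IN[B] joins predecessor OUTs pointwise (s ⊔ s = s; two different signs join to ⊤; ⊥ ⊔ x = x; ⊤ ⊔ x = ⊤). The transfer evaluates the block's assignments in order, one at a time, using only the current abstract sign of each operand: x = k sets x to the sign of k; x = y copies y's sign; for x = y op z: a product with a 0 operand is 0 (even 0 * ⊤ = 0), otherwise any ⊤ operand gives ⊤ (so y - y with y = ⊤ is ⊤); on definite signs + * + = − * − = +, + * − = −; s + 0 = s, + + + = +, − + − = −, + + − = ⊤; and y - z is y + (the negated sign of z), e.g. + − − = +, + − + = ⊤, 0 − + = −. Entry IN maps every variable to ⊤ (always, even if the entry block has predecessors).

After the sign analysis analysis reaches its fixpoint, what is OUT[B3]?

Per-block solution:
  B0:   IN=(all ⊤)   OUT={e:+; rest ⊤}
  B1:   IN={e:+; rest ⊤}   OUT={e:+; rest ⊤}
  B2:   IN={e:+; rest ⊤}   OUT={e:+, f:+; rest ⊤}
  B3:   IN={e:+, f:+; rest ⊤}   OUT={a:+, b:-, e:+, f:+; rest ⊤}
  B4:   IN={a:+, b:-, e:+, f:+; rest ⊤}   OUT={b:-, e:+, f:+; rest ⊤}
  B5:   IN={b:-, e:+, f:+; rest ⊤}   OUT={b:-, e:+, f:-; rest ⊤}
  B6:   IN={b:-, e:+, f:-; rest ⊤}   OUT={a:-, b:-, e:+, f:-; rest ⊤}

Merge at B3: IN[B3] = OUT[B2] = {a: ⊤, b: ⊤, c: ⊤, d: ⊤, e: +, f: +}
Applying B3's transfer function to that IN value gives OUT[B3] (row B3 above).

Answer: {a: +, b: -, c: ⊤, d: ⊤, e: +, f: +}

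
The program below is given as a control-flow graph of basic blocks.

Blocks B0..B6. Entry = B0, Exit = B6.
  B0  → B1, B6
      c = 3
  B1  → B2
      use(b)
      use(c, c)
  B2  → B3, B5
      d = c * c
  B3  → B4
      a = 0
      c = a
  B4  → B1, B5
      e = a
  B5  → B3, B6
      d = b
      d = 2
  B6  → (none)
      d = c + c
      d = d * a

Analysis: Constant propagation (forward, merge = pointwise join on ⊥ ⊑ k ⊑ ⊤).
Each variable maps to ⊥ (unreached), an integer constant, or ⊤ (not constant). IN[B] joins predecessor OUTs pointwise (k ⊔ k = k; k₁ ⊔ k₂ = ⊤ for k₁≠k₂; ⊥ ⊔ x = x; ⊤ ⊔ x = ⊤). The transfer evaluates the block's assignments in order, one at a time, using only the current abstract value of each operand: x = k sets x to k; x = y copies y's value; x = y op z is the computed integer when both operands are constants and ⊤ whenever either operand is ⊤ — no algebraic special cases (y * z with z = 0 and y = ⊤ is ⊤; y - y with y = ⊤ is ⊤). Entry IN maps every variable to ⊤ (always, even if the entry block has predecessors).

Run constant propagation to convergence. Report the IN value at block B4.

Converged values:
  B0:   IN=(all ⊤)   OUT={c:3; rest ⊤}
  B1:   IN=(all ⊤)   OUT=(all ⊤)
  B2:   IN=(all ⊤)   OUT=(all ⊤)
  B3:   IN=(all ⊤)   OUT={a:0, c:0; rest ⊤}
  B4:   IN={a:0, c:0; rest ⊤}   OUT={a:0, c:0, e:0; rest ⊤}
  B5:   IN=(all ⊤)   OUT={d:2; rest ⊤}
  B6:   IN=(all ⊤)   OUT=(all ⊤)

Merge at B4: IN[B4] = OUT[B3] = {a: 0, b: ⊤, c: 0, d: ⊤, e: ⊤, f: ⊤}

Answer: {a: 0, b: ⊤, c: 0, d: ⊤, e: ⊤, f: ⊤}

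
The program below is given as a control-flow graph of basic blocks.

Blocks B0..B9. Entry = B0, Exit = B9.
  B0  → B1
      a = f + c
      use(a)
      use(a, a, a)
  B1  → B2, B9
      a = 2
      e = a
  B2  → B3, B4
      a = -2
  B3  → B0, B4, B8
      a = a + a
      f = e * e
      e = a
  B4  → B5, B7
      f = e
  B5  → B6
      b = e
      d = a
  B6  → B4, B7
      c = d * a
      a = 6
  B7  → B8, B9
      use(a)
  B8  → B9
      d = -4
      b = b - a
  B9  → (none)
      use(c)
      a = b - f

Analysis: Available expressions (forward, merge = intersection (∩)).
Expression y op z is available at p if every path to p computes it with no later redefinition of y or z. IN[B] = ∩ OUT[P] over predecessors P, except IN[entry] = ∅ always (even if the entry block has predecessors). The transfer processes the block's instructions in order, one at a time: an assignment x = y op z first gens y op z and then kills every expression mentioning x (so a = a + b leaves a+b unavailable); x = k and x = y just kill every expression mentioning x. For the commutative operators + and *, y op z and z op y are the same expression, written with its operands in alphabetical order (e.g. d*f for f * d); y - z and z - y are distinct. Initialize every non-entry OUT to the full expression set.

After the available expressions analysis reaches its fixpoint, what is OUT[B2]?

Answer: {c+f}

Trace:
Fixpoint table:
  B0: | IN={} | OUT={c+f}
  B1: | IN={c+f} | OUT={c+f}
  B2: | IN={c+f} | OUT={c+f}
  B3: | IN={c+f} | OUT={}
  B4: | IN={} | OUT={}
  B5: | IN={} | OUT={}
  B6: | IN={} | OUT={}
  B7: | IN={} | OUT={}
  B8: | IN={} | OUT={}
  B9: | IN={} | OUT={b-f}

Merge at B2: IN[B2] = OUT[B1] = {c+f}
Applying B2's transfer function to that IN value gives OUT[B2] (row B2 above).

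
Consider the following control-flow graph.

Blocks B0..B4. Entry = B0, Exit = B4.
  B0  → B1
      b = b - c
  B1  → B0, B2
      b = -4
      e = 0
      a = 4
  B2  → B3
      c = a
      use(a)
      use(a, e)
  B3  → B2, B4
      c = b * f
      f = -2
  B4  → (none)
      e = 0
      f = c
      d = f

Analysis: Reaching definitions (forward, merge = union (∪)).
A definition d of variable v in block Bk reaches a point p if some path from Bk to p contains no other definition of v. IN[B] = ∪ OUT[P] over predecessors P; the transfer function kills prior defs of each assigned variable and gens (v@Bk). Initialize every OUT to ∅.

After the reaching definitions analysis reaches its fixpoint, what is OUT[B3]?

Answer: {a@B1, b@B1, c@B3, e@B1, f@B3}

Working:
Fixpoint table:
  B0: | IN={a@B1, b@B1, e@B1} | OUT={a@B1, b@B0, e@B1}
  B1: | IN={a@B1, b@B0, e@B1} | OUT={a@B1, b@B1, e@B1}
  B2: | IN={a@B1, b@B1, c@B3, e@B1, f@B3} | OUT={a@B1, b@B1, c@B2, e@B1, f@B3}
  B3: | IN={a@B1, b@B1, c@B2, e@B1, f@B3} | OUT={a@B1, b@B1, c@B3, e@B1, f@B3}
  B4: | IN={a@B1, b@B1, c@B3, e@B1, f@B3} | OUT={a@B1, b@B1, c@B3, d@B4, e@B4, f@B4}

Merge at B3: IN[B3] = OUT[B2] = {a@B1, b@B1, c@B2, e@B1, f@B3}
Applying B3's transfer function to that IN value gives OUT[B3] (row B3 above).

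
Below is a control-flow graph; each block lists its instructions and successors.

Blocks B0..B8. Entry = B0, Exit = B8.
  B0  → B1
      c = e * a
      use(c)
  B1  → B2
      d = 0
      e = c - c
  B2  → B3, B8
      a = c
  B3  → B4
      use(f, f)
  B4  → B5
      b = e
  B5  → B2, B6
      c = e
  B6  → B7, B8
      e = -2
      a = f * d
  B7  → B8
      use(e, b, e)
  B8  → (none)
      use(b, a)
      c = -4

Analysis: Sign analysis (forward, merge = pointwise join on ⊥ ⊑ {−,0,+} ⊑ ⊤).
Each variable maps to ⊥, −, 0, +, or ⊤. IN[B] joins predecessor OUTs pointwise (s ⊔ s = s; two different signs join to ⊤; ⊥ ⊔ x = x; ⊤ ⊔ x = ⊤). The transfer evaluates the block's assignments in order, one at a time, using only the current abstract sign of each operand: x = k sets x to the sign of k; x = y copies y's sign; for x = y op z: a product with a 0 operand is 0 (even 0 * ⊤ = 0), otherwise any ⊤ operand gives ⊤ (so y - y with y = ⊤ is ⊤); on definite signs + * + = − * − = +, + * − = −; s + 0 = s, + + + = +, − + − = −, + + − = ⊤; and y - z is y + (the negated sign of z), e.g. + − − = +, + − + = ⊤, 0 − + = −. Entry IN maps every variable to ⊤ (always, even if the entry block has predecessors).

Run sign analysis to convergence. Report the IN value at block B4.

Converged values:
  B0:   IN=(all ⊤)   OUT=(all ⊤)
  B1:   IN=(all ⊤)   OUT={d:0; rest ⊤}
  B2:   IN={d:0; rest ⊤}   OUT={d:0; rest ⊤}
  B3:   IN={d:0; rest ⊤}   OUT={d:0; rest ⊤}
  B4:   IN={d:0; rest ⊤}   OUT={d:0; rest ⊤}
  B5:   IN={d:0; rest ⊤}   OUT={d:0; rest ⊤}
  B6:   IN={d:0; rest ⊤}   OUT={a:0, d:0, e:-; rest ⊤}
  B7:   IN={a:0, d:0, e:-; rest ⊤}   OUT={a:0, d:0, e:-; rest ⊤}
  B8:   IN={d:0; rest ⊤}   OUT={c:-, d:0; rest ⊤}

Merge at B4: IN[B4] = OUT[B3] = {a: ⊤, b: ⊤, c: ⊤, d: 0, e: ⊤, f: ⊤}

Answer: {a: ⊤, b: ⊤, c: ⊤, d: 0, e: ⊤, f: ⊤}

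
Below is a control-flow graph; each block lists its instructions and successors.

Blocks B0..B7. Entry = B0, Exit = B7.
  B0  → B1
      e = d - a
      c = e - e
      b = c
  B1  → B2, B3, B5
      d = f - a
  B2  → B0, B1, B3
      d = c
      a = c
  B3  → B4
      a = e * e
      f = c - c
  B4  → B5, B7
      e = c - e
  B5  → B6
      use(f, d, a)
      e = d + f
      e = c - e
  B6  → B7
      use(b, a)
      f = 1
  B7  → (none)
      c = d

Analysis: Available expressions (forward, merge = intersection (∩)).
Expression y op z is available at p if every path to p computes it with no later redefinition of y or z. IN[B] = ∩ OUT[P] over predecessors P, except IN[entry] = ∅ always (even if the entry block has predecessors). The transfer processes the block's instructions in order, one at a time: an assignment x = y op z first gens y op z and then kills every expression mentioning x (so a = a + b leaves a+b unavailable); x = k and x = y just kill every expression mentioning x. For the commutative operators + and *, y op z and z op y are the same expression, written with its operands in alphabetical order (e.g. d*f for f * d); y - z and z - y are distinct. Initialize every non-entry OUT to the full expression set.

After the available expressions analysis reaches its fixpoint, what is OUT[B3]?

Fixpoint table:
  B0:  IN={}  OUT={d-a, e-e}
  B1:  IN={e-e}  OUT={e-e, f-a}
  B2:  IN={e-e, f-a}  OUT={e-e}
  B3:  IN={e-e}  OUT={c-c, e*e, e-e}
  B4:  IN={c-c, e*e, e-e}  OUT={c-c}
  B5:  IN={}  OUT={d+f}
  B6:  IN={d+f}  OUT={}
  B7:  IN={}  OUT={}

Merge at B3: IN[B3] = OUT[B1] ∩ OUT[B2] = {e-e}
Applying B3's transfer function to that IN value gives OUT[B3] (row B3 above).

Answer: {c-c, e*e, e-e}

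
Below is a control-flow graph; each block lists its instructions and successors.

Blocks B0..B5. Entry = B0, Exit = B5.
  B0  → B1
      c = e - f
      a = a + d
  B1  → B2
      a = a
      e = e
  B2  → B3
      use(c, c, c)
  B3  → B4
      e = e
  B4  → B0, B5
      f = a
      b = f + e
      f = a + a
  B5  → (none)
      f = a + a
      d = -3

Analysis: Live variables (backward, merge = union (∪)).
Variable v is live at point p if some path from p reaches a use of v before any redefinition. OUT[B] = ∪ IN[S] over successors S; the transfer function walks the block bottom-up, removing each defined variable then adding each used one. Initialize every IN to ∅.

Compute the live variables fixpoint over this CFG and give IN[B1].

Converged values:
  B0:   IN={a, d, e, f}   OUT={a, c, d, e}
  B1:   IN={a, c, d, e}   OUT={a, c, d, e}
  B2:   IN={a, c, d, e}   OUT={a, d, e}
  B3:   IN={a, d, e}   OUT={a, d, e}
  B4:   IN={a, d, e}   OUT={a, d, e, f}
  B5:   IN={a}   OUT={}

Merge at B1: OUT[B1] = IN[B2] = {a, c, d, e}
Applying B1's transfer function to that OUT value gives IN[B1] (row B1 above).

Answer: {a, c, d, e}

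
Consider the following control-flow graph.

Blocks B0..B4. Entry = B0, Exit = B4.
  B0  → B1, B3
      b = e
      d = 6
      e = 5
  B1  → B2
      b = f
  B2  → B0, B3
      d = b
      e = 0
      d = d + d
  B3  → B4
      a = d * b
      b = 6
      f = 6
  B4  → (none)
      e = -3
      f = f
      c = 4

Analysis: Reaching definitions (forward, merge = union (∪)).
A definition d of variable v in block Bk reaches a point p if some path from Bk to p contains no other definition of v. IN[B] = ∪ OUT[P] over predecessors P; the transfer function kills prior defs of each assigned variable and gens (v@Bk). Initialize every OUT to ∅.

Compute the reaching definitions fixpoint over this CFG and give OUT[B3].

Fixpoint table:
  B0: | IN={b@B1, d@B2, e@B2} | OUT={b@B0, d@B0, e@B0}
  B1: | IN={b@B0, d@B0, e@B0} | OUT={b@B1, d@B0, e@B0}
  B2: | IN={b@B1, d@B0, e@B0} | OUT={b@B1, d@B2, e@B2}
  B3: | IN={b@B0, b@B1, d@B0, d@B2, e@B0, e@B2} | OUT={a@B3, b@B3, d@B0, d@B2, e@B0, e@B2, f@B3}
  B4: | IN={a@B3, b@B3, d@B0, d@B2, e@B0, e@B2, f@B3} | OUT={a@B3, b@B3, c@B4, d@B0, d@B2, e@B4, f@B4}

Merge at B3: IN[B3] = OUT[B0] ⊔ OUT[B2] = {b@B0, b@B1, d@B0, d@B2, e@B0, e@B2}
Applying B3's transfer function to that IN value gives OUT[B3] (row B3 above).

Answer: {a@B3, b@B3, d@B0, d@B2, e@B0, e@B2, f@B3}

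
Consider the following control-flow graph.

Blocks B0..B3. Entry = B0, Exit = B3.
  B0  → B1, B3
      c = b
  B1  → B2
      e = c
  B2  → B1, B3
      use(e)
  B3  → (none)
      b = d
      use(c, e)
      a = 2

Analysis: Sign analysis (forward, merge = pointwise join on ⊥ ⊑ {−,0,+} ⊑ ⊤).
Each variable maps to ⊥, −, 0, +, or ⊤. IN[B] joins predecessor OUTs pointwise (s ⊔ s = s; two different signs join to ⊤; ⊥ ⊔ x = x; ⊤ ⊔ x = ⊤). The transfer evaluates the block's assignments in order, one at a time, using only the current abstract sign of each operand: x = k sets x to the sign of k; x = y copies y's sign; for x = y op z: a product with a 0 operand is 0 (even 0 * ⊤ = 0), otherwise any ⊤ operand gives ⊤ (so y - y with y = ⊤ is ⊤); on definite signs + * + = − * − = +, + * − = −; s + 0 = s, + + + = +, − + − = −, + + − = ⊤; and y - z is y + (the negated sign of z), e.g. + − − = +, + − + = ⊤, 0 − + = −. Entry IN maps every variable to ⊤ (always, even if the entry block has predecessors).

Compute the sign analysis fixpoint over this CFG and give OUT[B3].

Answer: {a: +, b: ⊤, c: ⊤, d: ⊤, e: ⊤, f: ⊤}

Working:
Converged values:
  B0: | IN=(all ⊤) | OUT=(all ⊤)
  B1: | IN=(all ⊤) | OUT=(all ⊤)
  B2: | IN=(all ⊤) | OUT=(all ⊤)
  B3: | IN=(all ⊤) | OUT={a:+; rest ⊤}

Merge at B3: IN[B3] = OUT[B0] ⊔ OUT[B2] = {a: ⊤, b: ⊤, c: ⊤, d: ⊤, e: ⊤, f: ⊤}
Applying B3's transfer function to that IN value gives OUT[B3] (row B3 above).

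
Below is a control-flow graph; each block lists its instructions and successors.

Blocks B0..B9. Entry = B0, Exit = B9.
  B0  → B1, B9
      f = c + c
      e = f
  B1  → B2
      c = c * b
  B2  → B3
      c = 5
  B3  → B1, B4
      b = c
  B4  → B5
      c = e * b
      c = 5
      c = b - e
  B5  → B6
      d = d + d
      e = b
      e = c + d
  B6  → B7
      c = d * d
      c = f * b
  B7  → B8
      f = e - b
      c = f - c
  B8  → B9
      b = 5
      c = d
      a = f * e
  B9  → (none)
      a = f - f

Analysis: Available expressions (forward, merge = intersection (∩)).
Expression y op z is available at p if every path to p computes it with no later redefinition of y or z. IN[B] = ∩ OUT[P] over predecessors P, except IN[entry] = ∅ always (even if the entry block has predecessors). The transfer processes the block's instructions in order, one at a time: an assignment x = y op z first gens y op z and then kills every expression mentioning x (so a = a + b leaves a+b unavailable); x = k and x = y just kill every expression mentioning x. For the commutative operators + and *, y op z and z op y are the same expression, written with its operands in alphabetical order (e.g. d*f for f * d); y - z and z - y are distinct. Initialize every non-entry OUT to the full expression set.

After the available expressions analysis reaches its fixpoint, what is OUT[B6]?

Answer: {b*f, d*d}

Derivation:
Fixpoint table:
  B0: | IN={} | OUT={c+c}
  B1: | IN={} | OUT={}
  B2: | IN={} | OUT={}
  B3: | IN={} | OUT={}
  B4: | IN={} | OUT={b*e, b-e}
  B5: | IN={b*e, b-e} | OUT={c+d}
  B6: | IN={c+d} | OUT={b*f, d*d}
  B7: | IN={b*f, d*d} | OUT={d*d, e-b}
  B8: | IN={d*d, e-b} | OUT={d*d, e*f}
  B9: | IN={} | OUT={f-f}

Merge at B6: IN[B6] = OUT[B5] = {c+d}
Applying B6's transfer function to that IN value gives OUT[B6] (row B6 above).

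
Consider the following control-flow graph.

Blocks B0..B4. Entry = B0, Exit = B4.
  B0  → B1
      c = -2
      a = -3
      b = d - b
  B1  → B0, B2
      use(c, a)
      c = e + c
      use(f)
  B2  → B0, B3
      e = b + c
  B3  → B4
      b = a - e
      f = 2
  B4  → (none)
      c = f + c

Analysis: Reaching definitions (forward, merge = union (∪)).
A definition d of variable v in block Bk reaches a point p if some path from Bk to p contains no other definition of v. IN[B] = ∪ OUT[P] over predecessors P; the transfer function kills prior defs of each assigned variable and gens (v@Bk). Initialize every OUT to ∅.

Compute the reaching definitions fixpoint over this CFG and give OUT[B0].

Answer: {a@B0, b@B0, c@B0, e@B2}

Working:
Per-block solution:
  B0:  IN={a@B0, b@B0, c@B1, e@B2}  OUT={a@B0, b@B0, c@B0, e@B2}
  B1:  IN={a@B0, b@B0, c@B0, e@B2}  OUT={a@B0, b@B0, c@B1, e@B2}
  B2:  IN={a@B0, b@B0, c@B1, e@B2}  OUT={a@B0, b@B0, c@B1, e@B2}
  B3:  IN={a@B0, b@B0, c@B1, e@B2}  OUT={a@B0, b@B3, c@B1, e@B2, f@B3}
  B4:  IN={a@B0, b@B3, c@B1, e@B2, f@B3}  OUT={a@B0, b@B3, c@B4, e@B2, f@B3}

Merge at B0 (entry node, so the boundary value {} is joined with the incoming edge(s)): IN[B0] = {} ⊔ OUT[B1] ⊔ OUT[B2] = {a@B0, b@B0, c@B1, e@B2}
Applying B0's transfer function to that IN value gives OUT[B0] (row B0 above).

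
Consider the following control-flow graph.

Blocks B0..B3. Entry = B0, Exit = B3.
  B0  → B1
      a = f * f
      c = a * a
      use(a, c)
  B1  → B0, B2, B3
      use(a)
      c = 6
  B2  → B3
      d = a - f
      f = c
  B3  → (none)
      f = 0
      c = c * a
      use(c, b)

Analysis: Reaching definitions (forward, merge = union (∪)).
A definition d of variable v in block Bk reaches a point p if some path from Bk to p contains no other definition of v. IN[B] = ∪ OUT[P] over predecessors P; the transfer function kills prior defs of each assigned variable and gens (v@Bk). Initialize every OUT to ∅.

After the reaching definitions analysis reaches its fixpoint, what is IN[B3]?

Per-block solution:
  B0:   IN={a@B0, c@B1}   OUT={a@B0, c@B0}
  B1:   IN={a@B0, c@B0}   OUT={a@B0, c@B1}
  B2:   IN={a@B0, c@B1}   OUT={a@B0, c@B1, d@B2, f@B2}
  B3:   IN={a@B0, c@B1, d@B2, f@B2}   OUT={a@B0, c@B3, d@B2, f@B3}

Merge at B3: IN[B3] = OUT[B1] ⊔ OUT[B2] = {a@B0, c@B1, d@B2, f@B2}

Answer: {a@B0, c@B1, d@B2, f@B2}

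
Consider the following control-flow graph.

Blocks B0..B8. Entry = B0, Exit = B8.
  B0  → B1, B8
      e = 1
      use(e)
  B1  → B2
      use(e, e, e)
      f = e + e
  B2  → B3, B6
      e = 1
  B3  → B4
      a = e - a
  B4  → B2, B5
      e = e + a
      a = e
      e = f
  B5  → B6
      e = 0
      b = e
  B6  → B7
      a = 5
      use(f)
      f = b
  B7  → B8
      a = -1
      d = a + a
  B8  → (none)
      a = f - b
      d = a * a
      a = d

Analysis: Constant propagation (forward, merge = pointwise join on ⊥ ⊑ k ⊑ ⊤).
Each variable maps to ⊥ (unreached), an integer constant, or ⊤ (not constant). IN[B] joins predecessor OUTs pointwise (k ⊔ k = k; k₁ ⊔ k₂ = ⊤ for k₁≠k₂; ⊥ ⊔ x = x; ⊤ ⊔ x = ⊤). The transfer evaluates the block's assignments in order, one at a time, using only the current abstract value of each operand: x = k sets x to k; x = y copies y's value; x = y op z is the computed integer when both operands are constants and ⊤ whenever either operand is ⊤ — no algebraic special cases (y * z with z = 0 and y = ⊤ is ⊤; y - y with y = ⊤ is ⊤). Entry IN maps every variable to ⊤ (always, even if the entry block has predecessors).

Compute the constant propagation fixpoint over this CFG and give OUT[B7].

Per-block solution:
  B0: | IN=(all ⊤) | OUT={e:1; rest ⊤}
  B1: | IN={e:1; rest ⊤} | OUT={e:1, f:2; rest ⊤}
  B2: | IN={f:2; rest ⊤} | OUT={e:1, f:2; rest ⊤}
  B3: | IN={e:1, f:2; rest ⊤} | OUT={e:1, f:2; rest ⊤}
  B4: | IN={e:1, f:2; rest ⊤} | OUT={e:2, f:2; rest ⊤}
  B5: | IN={e:2, f:2; rest ⊤} | OUT={b:0, e:0, f:2; rest ⊤}
  B6: | IN={f:2; rest ⊤} | OUT={a:5; rest ⊤}
  B7: | IN={a:5; rest ⊤} | OUT={a:-1, d:-2; rest ⊤}
  B8: | IN=(all ⊤) | OUT=(all ⊤)

Merge at B7: IN[B7] = OUT[B6] = {a: 5, b: ⊤, c: ⊤, d: ⊤, e: ⊤, f: ⊤}
Applying B7's transfer function to that IN value gives OUT[B7] (row B7 above).

Answer: {a: -1, b: ⊤, c: ⊤, d: -2, e: ⊤, f: ⊤}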